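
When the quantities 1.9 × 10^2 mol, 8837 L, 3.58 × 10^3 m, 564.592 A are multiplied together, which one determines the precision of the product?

1.9 × 10^2 mol

1.9 × 10^2 mol → 2 s.f.; 8837 L → 4 s.f.; 3.58 × 10^3 m → 3 s.f.; 564.592 A → 6 s.f.
The fewest is 2 significant figures, from 1.9 × 10^2 mol.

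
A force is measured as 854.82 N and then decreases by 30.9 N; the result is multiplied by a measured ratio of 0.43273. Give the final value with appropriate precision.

854.82 N − 30.9 N = 823.92 N; the difference is limited to 1 decimal place (4 s.f.).
Carrying full precision, 823.92 × 0.43273 = 356.5349016 N; 0.43273 has 5 s.f., so the result keeps min(4, 5) = 4 s.f.
Rounded to 4 significant figures: 356.5 N.

356.5 N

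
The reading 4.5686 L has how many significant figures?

5

4.5686: every digit is nonzero and significant.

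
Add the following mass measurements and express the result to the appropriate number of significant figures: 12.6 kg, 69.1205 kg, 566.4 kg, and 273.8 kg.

921.9 kg

12.6 kg + 69.1205 kg + 566.4 kg + 273.8 kg = 921.9205 kg.
Addition/subtraction keeps the fewest decimal places: 12.6 → 1 decimal place, 69.1205 → 4 decimal places, 566.4 → 1 decimal place, 273.8 → 1 decimal place; limit is 1.
Rounded to 1 decimal place: 921.9 kg.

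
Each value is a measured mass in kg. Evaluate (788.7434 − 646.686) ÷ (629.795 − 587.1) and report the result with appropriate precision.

788.7434 − 646.686 = 142.0574, limited to 3 d.p. → 6 s.f.; 629.795 − 587.1 = 42.695, limited to 1 d.p. → 3 s.f.
Carrying full precision, 142.0574 ÷ 42.695 = 3.32726080337…; keep min(6, 3) = 3 s.f.
Rounded to 3 significant figures: 3.33.

3.33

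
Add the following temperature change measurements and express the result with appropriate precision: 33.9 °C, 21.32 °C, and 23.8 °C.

79.0 °C

33.9 °C + 21.32 °C + 23.8 °C = 79.02 °C.
Addition/subtraction keeps the fewest decimal places: 33.9 → 1 decimal place, 21.32 → 2 decimal places, 23.8 → 1 decimal place; limit is 1.
Rounded to 1 decimal place: 79.0 °C.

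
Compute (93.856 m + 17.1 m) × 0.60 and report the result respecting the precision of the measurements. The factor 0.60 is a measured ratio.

67 m

93.856 m + 17.1 m = 110.956 m; the sum is limited to 1 decimal place (4 s.f.).
Carrying full precision, 110.956 × 0.60 = 66.5736 m; 0.60 has 2 s.f., so the result keeps min(4, 2) = 2 s.f.
Rounded to 2 significant figures: 67 m.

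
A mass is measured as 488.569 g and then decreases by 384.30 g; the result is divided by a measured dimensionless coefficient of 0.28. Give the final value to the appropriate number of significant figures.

3.7 × 10² g

488.569 g − 384.30 g = 104.269 g; the difference is limited to 2 decimal places (5 s.f.).
Carrying full precision, 104.269 ÷ 0.28 = 372.389285714… g; 0.28 has 2 s.f., so the result keeps min(5, 2) = 2 s.f.
Rounded to 2 significant figures: 3.7 × 10² g.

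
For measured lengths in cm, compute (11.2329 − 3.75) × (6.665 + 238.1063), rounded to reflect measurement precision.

1.83 × 10^3 cm²

11.2329 − 3.75 = 7.4829, limited to 2 d.p. → 3 s.f.; 6.665 + 238.1063 = 244.7713, limited to 3 d.p. → 6 s.f.
Carrying full precision, 7.4829 × 244.7713 = 1831.59916077; keep min(3, 6) = 3 s.f.
Rounded to 3 significant figures: 1.83 × 10^3 cm².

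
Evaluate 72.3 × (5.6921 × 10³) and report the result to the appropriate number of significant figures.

4.12 × 10⁵

72.3 × (5.6921 × 10³) = 411538.83
Multiplication/division keeps the fewest significant figures: 72.3 → 3 s.f., 5.6921 × 10³ → 5 s.f.; limit is 3.
Rounded to 3 significant figures: 4.12 × 10⁵.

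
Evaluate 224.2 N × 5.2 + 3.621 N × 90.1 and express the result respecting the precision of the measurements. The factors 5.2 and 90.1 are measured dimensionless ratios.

1.5 × 10^3 N

224.2 × 5.2 = 1165.84 → 1.2 × 10^3 N (2 s.f., last digit at the 10^2 place).
3.621 × 90.1 = 326.2521 → 3.26 × 10^2 N (3 s.f., last digit at the 10^0 place).
Sum: 1492.0921 N; keep the coarser place, 10^2.
Result: 1.5 × 10^3 N.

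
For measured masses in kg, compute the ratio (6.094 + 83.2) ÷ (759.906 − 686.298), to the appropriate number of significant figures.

1.21

6.094 + 83.2 = 89.294, limited to 1 d.p. → 3 s.f.; 759.906 − 686.298 = 73.608, limited to 3 d.p. → 5 s.f.
Carrying full precision, 89.294 ÷ 73.608 = 1.21310183676…; keep min(3, 5) = 3 s.f.
Rounded to 3 significant figures: 1.21.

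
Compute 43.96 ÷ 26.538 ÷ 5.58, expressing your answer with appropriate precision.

43.96 ÷ 26.538 ÷ 5.58 = 0.29686246894…
Multiplication/division keeps the fewest significant figures: 43.96 → 4 s.f., 26.538 → 5 s.f., 5.58 → 3 s.f.; limit is 3.
Rounded to 3 significant figures: 0.297.

0.297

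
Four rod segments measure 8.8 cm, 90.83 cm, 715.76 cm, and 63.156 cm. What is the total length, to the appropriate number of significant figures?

878.5 cm

8.8 cm + 90.83 cm + 715.76 cm + 63.156 cm = 878.546 cm.
Addition/subtraction keeps the fewest decimal places: 8.8 → 1 decimal place, 90.83 → 2 decimal places, 715.76 → 2 decimal places, 63.156 → 3 decimal places; limit is 1.
Rounded to 1 decimal place: 878.5 cm.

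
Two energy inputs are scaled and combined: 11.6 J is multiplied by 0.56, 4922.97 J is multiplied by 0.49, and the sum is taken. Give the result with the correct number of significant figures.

11.6 × 0.56 = 6.496 → 6.5 J (2 s.f., last digit at the 10^-1 place).
4922.97 × 0.49 = 2412.2553 → 2.4 × 10³ J (2 s.f., last digit at the 10^2 place).
Sum: 2418.7513 J; keep the coarser place, 10^2.
Result: 2.4 × 10³ J.

2.4 × 10³ J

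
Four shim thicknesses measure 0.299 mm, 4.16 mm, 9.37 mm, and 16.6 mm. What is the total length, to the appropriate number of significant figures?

30.4 mm

0.299 mm + 4.16 mm + 9.37 mm + 16.6 mm = 30.429 mm.
Addition/subtraction keeps the fewest decimal places: 0.299 → 3 decimal places, 4.16 → 2 decimal places, 9.37 → 2 decimal places, 16.6 → 1 decimal place; limit is 1.
Rounded to 1 decimal place: 30.4 mm.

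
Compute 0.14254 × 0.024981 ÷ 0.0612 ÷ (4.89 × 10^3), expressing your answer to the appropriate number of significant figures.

0.14254 × 0.024981 ÷ 0.0612 ÷ (4.89 × 10^3) = 0.0000118983377441…
Multiplication/division keeps the fewest significant figures: 0.14254 → 5 s.f., 0.024981 → 5 s.f., 0.0612 → 3 s.f., 4.89 × 10^3 → 3 s.f.; limit is 3.
Rounded to 3 significant figures: 1.19 × 10^-5.

1.19 × 10^-5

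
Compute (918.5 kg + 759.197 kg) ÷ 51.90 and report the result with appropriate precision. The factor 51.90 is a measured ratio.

32.33 kg

918.5 kg + 759.197 kg = 1677.697 kg; the sum is limited to 1 decimal place (5 s.f.).
Carrying full precision, 1677.697 ÷ 51.90 = 32.3255684008… kg; 51.90 has 4 s.f., so the result keeps min(5, 4) = 4 s.f.
Rounded to 4 significant figures: 32.33 kg.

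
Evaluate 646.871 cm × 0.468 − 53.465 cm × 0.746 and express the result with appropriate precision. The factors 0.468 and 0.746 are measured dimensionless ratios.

646.871 × 0.468 = 302.735628 → 303 cm (3 s.f., last digit at the 10^0 place).
53.465 × 0.746 = 39.88489 → 39.9 cm (3 s.f., last digit at the 10^-1 place).
Difference: 262.850738 cm; keep the coarser place, 10^0.
Result: 2.63 × 10² cm.

2.63 × 10² cm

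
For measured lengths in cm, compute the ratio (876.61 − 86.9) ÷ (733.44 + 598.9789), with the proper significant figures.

0.5927

876.61 − 86.9 = 789.71, limited to 1 d.p. → 4 s.f.; 733.44 + 598.9789 = 1332.4189, limited to 2 d.p. → 6 s.f.
Carrying full precision, 789.71 ÷ 1332.4189 = 0.59268898092…; keep min(4, 6) = 4 s.f.
Rounded to 4 significant figures: 0.5927.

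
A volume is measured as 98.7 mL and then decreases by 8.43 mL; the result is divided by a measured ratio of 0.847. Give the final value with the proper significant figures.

107 mL

98.7 mL − 8.43 mL = 90.27 mL; the difference is limited to 1 decimal place (3 s.f.).
Carrying full precision, 90.27 ÷ 0.847 = 106.576151122… mL; 0.847 has 3 s.f., so the result keeps min(3, 3) = 3 s.f.
Rounded to 3 significant figures: 107 mL.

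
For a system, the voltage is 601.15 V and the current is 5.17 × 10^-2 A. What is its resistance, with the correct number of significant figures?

resistance = 601.15 V ÷ 5.17 × 10^-2 A = 11627.6595745… Ω.
601.15 has 5 significant figures; 5.17 × 10^-2 has 3.
Division/multiplication keeps the fewest: 3 significant figures.
Rounded: 1.16 × 10^4 Ω.

1.16 × 10^4 Ω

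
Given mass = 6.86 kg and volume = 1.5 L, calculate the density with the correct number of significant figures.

4.6 kg/L

density = 6.86 kg ÷ 1.5 L = 4.57333333333… kg/L.
6.86 has 3 significant figures; 1.5 has 2.
Division/multiplication keeps the fewest: 2 significant figures.
Rounded: 4.6 kg/L.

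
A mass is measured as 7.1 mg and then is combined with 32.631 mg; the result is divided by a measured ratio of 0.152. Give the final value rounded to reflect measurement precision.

7.1 mg + 32.631 mg = 39.731 mg; the sum is limited to 1 decimal place (3 s.f.).
Carrying full precision, 39.731 ÷ 0.152 = 261.388157895… mg; 0.152 has 3 s.f., so the result keeps min(3, 3) = 3 s.f.
Rounded to 3 significant figures: 261 mg.

261 mg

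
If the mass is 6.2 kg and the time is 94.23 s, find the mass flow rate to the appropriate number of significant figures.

0.066 kg/s

mass flow rate = 6.2 kg ÷ 94.23 s = 0.0657964554813… kg/s.
6.2 has 2 significant figures; 94.23 has 4.
Division/multiplication keeps the fewest: 2 significant figures.
Rounded: 0.066 kg/s.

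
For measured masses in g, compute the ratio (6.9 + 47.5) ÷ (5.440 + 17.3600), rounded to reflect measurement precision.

6.9 + 47.5 = 54.4, limited to 1 d.p. → 3 s.f.; 5.440 + 17.3600 = 22.8000, limited to 3 d.p. → 5 s.f.
Carrying full precision, 54.4 ÷ 22.8000 = 2.38596491228…; keep min(3, 5) = 3 s.f.
Rounded to 3 significant figures: 2.39.

2.39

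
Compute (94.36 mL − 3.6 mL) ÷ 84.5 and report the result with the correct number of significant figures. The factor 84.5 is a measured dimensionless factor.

94.36 mL − 3.6 mL = 90.76 mL; the difference is limited to 1 decimal place (3 s.f.).
Carrying full precision, 90.76 ÷ 84.5 = 1.07408284024… mL; 84.5 has 3 s.f., so the result keeps min(3, 3) = 3 s.f.
Rounded to 3 significant figures: 1.07 mL.

1.07 mL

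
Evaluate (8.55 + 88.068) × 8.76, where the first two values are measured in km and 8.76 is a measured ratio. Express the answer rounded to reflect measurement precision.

8.55 km + 88.068 km = 96.618 km; the sum is limited to 2 decimal places (4 s.f.).
Carrying full precision, 96.618 × 8.76 = 846.37368 km; 8.76 has 3 s.f., so the result keeps min(4, 3) = 3 s.f.
Rounded to 3 significant figures: 846 km.

846 km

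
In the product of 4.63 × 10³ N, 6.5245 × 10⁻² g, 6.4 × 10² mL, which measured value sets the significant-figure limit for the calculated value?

4.63 × 10³ N → 3 s.f.; 6.5245 × 10⁻² g → 5 s.f.; 6.4 × 10² mL → 2 s.f.
The fewest is 2 significant figures, from 6.4 × 10² mL.

6.4 × 10² mL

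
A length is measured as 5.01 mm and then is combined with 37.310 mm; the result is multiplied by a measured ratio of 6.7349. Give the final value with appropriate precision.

285.0 mm

5.01 mm + 37.310 mm = 42.320 mm; the sum is limited to 2 decimal places (4 s.f.).
Carrying full precision, 42.320 × 6.7349 = 285.020968 mm; 6.7349 has 5 s.f., so the result keeps min(4, 5) = 4 s.f.
Rounded to 4 significant figures: 285.0 mm.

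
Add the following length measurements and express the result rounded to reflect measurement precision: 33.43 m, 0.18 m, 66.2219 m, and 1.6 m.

101.4 m

33.43 m + 0.18 m + 66.2219 m + 1.6 m = 101.4319 m.
Addition/subtraction keeps the fewest decimal places: 33.43 → 2 decimal places, 0.18 → 2 decimal places, 66.2219 → 4 decimal places, 1.6 → 1 decimal place; limit is 1.
Rounded to 1 decimal place: 101.4 m.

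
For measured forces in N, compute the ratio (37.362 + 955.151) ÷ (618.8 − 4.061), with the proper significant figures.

37.362 + 955.151 = 992.513, limited to 3 d.p. → 6 s.f.; 618.8 − 4.061 = 614.739, limited to 1 d.p. → 4 s.f.
Carrying full precision, 992.513 ÷ 614.739 = 1.61452746613…; keep min(6, 4) = 4 s.f.
Rounded to 4 significant figures: 1.615.

1.615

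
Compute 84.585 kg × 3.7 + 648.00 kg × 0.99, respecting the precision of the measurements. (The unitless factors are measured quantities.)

9.5 × 10² kg

84.585 × 3.7 = 312.9645 → 3.1 × 10² kg (2 s.f., last digit at the 10^1 place).
648.00 × 0.99 = 641.52 → 6.4 × 10² kg (2 s.f., last digit at the 10^1 place).
Sum: 954.4845 kg; keep the coarser place, 10^1.
Result: 9.5 × 10² kg.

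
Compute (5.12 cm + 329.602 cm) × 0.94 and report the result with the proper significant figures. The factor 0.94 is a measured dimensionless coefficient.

3.1 × 10^2 cm

5.12 cm + 329.602 cm = 334.722 cm; the sum is limited to 2 decimal places (5 s.f.).
Carrying full precision, 334.722 × 0.94 = 314.63868 cm; 0.94 has 2 s.f., so the result keeps min(5, 2) = 2 s.f.
Rounded to 2 significant figures: 3.1 × 10^2 cm.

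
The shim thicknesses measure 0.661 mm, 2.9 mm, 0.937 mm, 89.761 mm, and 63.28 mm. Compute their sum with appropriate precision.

0.661 mm + 2.9 mm + 0.937 mm + 89.761 mm + 63.28 mm = 157.539 mm.
Addition/subtraction keeps the fewest decimal places: 0.661 → 3 decimal places, 2.9 → 1 decimal place, 0.937 → 3 decimal places, 89.761 → 3 decimal places, 63.28 → 2 decimal places; limit is 1.
Rounded to 1 decimal place: 1.575 × 10² mm.

1.575 × 10² mm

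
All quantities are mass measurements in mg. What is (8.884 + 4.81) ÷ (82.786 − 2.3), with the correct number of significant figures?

8.884 + 4.81 = 13.694, limited to 2 d.p. → 4 s.f.; 82.786 − 2.3 = 80.486, limited to 1 d.p. → 3 s.f.
Carrying full precision, 13.694 ÷ 80.486 = 0.170141391049…; keep min(4, 3) = 3 s.f.
Rounded to 3 significant figures: 0.170.

0.170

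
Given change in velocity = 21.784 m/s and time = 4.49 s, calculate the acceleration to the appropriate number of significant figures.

4.85 m/s²

acceleration = 21.784 m/s ÷ 4.49 s = 4.85167037862… m/s².
21.784 has 5 significant figures; 4.49 has 3.
Division/multiplication keeps the fewest: 3 significant figures.
Rounded: 4.85 m/s².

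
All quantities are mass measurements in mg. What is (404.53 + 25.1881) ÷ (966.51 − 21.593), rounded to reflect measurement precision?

404.53 + 25.1881 = 429.7181, limited to 2 d.p. → 5 s.f.; 966.51 − 21.593 = 944.917, limited to 2 d.p. → 5 s.f.
Carrying full precision, 429.7181 ÷ 944.917 = 0.454768090742…; keep min(5, 5) = 5 s.f.
Rounded to 5 significant figures: 0.45477.

0.45477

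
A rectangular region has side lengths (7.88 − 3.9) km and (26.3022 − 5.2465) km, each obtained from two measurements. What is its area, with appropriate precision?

84 km²

7.88 − 3.9 = 3.98, limited to 1 d.p. → 2 s.f.; 26.3022 − 5.2465 = 21.0557, limited to 4 d.p. → 6 s.f.
Carrying full precision, 3.98 × 21.0557 = 83.801686; keep min(2, 6) = 2 s.f.
Rounded to 2 significant figures: 84 km².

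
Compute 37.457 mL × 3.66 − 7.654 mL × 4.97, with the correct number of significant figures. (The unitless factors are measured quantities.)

37.457 × 3.66 = 137.09262 → 137 mL (3 s.f., last digit at the 10^0 place).
7.654 × 4.97 = 38.04038 → 38.0 mL (3 s.f., last digit at the 10^-1 place).
Difference: 99.05224 mL; keep the coarser place, 10^0.
Result: 99 mL.

99 mL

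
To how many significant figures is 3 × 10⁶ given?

3 × 10⁶: in scientific notation every digit of the coefficient is significant.

1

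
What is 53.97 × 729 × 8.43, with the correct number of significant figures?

3.32 × 10^5

53.97 × 729 × 8.43 = 331671.0159
Multiplication/division keeps the fewest significant figures: 53.97 → 4 s.f., 729 → 3 s.f., 8.43 → 3 s.f.; limit is 3.
Rounded to 3 significant figures: 3.32 × 10^5.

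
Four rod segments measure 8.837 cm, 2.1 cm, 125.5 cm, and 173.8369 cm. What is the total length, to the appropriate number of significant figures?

8.837 cm + 2.1 cm + 125.5 cm + 173.8369 cm = 310.2739 cm.
Addition/subtraction keeps the fewest decimal places: 8.837 → 3 decimal places, 2.1 → 1 decimal place, 125.5 → 1 decimal place, 173.8369 → 4 decimal places; limit is 1.
Rounded to 1 decimal place: 310.3 cm.

310.3 cm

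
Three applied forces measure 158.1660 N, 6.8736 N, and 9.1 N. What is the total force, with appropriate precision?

174.1 N

158.1660 N + 6.8736 N + 9.1 N = 174.1396 N.
Addition/subtraction keeps the fewest decimal places: 158.1660 → 4 decimal places, 6.8736 → 4 decimal places, 9.1 → 1 decimal place; limit is 1.
Rounded to 1 decimal place: 174.1 N.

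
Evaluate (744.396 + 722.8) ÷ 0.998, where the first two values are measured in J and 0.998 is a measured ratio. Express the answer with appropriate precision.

744.396 J + 722.8 J = 1467.196 J; the sum is limited to 1 decimal place (5 s.f.).
Carrying full precision, 1467.196 ÷ 0.998 = 1470.13627255… J; 0.998 has 3 s.f., so the result keeps min(5, 3) = 3 s.f.
Rounded to 3 significant figures: 1.47 × 10³ J.

1.47 × 10³ J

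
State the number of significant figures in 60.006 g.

5

60.006: zeros between nonzero digits are significant.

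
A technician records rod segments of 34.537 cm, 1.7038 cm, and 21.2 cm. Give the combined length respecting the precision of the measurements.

57.4 cm

34.537 cm + 1.7038 cm + 21.2 cm = 57.4408 cm.
Addition/subtraction keeps the fewest decimal places: 34.537 → 3 decimal places, 1.7038 → 4 decimal places, 21.2 → 1 decimal place; limit is 1.
Rounded to 1 decimal place: 57.4 cm.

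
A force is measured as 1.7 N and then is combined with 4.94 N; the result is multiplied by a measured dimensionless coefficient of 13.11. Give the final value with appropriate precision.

1.7 N + 4.94 N = 6.64 N; the sum is limited to 1 decimal place (2 s.f.).
Carrying full precision, 6.64 × 13.11 = 87.0504 N; 13.11 has 4 s.f., so the result keeps min(2, 4) = 2 s.f.
Rounded to 2 significant figures: 87 N.

87 N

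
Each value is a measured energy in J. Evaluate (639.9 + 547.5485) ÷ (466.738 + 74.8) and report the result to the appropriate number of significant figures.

2.193

639.9 + 547.5485 = 1187.4485, limited to 1 d.p. → 5 s.f.; 466.738 + 74.8 = 541.538, limited to 1 d.p. → 4 s.f.
Carrying full precision, 1187.4485 ÷ 541.538 = 2.19273347392…; keep min(5, 4) = 4 s.f.
Rounded to 4 significant figures: 2.193.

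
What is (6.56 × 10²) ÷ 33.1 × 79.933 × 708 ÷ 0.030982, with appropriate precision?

(6.56 × 10²) ÷ 33.1 × 79.933 × 708 ÷ 0.030982 = 36201433.3866…
Multiplication/division keeps the fewest significant figures: 6.56 × 10² → 3 s.f., 33.1 → 3 s.f., 79.933 → 5 s.f., 708 → 3 s.f., 0.030982 → 5 s.f.; limit is 3.
Rounded to 3 significant figures: 3.62 × 10⁷.

3.62 × 10⁷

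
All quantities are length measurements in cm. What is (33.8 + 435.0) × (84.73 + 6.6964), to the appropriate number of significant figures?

33.8 + 435.0 = 468.8, limited to 1 d.p. → 4 s.f.; 84.73 + 6.6964 = 91.4264, limited to 2 d.p. → 4 s.f.
Carrying full precision, 468.8 × 91.4264 = 42860.69632; keep min(4, 4) = 4 s.f.
Rounded to 4 significant figures: 4.286 × 10^4 cm².

4.286 × 10^4 cm²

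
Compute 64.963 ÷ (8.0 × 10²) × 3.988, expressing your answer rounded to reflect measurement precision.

0.32

64.963 ÷ (8.0 × 10²) × 3.988 = 0.323840555
Multiplication/division keeps the fewest significant figures: 64.963 → 5 s.f., 8.0 × 10² → 2 s.f., 3.988 → 4 s.f.; limit is 2.
Rounded to 2 significant figures: 0.32.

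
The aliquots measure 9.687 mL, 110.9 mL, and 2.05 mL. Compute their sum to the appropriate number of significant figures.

122.6 mL

9.687 mL + 110.9 mL + 2.05 mL = 122.637 mL.
Addition/subtraction keeps the fewest decimal places: 9.687 → 3 decimal places, 110.9 → 1 decimal place, 2.05 → 2 decimal places; limit is 1.
Rounded to 1 decimal place: 122.6 mL.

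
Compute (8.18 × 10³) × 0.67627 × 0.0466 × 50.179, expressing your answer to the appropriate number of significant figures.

(8.18 × 10³) × 0.67627 × 0.0466 × 50.179 = 12935.4441336…
Multiplication/division keeps the fewest significant figures: 8.18 × 10³ → 3 s.f., 0.67627 → 5 s.f., 0.0466 → 3 s.f., 50.179 → 5 s.f.; limit is 3.
Rounded to 3 significant figures: 1.29 × 10⁴.

1.29 × 10⁴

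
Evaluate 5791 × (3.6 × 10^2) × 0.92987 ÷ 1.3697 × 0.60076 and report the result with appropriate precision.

8.5 × 10^5

5791 × (3.6 × 10^2) × 0.92987 ÷ 1.3697 × 0.60076 = 850264.124344…
Multiplication/division keeps the fewest significant figures: 5791 → 4 s.f., 3.6 × 10^2 → 2 s.f., 0.92987 → 5 s.f., 1.3697 → 5 s.f., 0.60076 → 5 s.f.; limit is 2.
Rounded to 2 significant figures: 8.5 × 10^5.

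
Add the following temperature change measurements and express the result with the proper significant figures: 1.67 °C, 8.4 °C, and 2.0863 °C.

12.2 °C

1.67 °C + 8.4 °C + 2.0863 °C = 12.1563 °C.
Addition/subtraction keeps the fewest decimal places: 1.67 → 2 decimal places, 8.4 → 1 decimal place, 2.0863 → 4 decimal places; limit is 1.
Rounded to 1 decimal place: 12.2 °C.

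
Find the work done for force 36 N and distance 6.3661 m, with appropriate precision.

2.3 × 10² J

work done = 36 N × 6.3661 m = 229.1796 J.
36 has 2 significant figures; 6.3661 has 5.
Division/multiplication keeps the fewest: 2 significant figures.
Rounded: 2.3 × 10² J.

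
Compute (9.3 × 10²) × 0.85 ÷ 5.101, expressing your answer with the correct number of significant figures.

1.5 × 10²

(9.3 × 10²) × 0.85 ÷ 5.101 = 154.969613801…
Multiplication/division keeps the fewest significant figures: 9.3 × 10² → 2 s.f., 0.85 → 2 s.f., 5.101 → 4 s.f.; limit is 2.
Rounded to 2 significant figures: 1.5 × 10².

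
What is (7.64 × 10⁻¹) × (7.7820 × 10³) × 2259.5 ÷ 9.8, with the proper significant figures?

1.4 × 10⁶

(7.64 × 10⁻¹) × (7.7820 × 10³) × 2259.5 ÷ 9.8 = 1370789.77102…
Multiplication/division keeps the fewest significant figures: 7.64 × 10⁻¹ → 3 s.f., 7.7820 × 10³ → 5 s.f., 2259.5 → 5 s.f., 9.8 → 2 s.f.; limit is 2.
Rounded to 2 significant figures: 1.4 × 10⁶.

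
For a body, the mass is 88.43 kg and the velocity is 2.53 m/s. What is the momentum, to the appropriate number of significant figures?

224 kg·m/s

momentum = 88.43 kg × 2.53 m/s = 223.7279 kg·m/s.
88.43 has 4 significant figures; 2.53 has 3.
Division/multiplication keeps the fewest: 3 significant figures.
Rounded: 224 kg·m/s.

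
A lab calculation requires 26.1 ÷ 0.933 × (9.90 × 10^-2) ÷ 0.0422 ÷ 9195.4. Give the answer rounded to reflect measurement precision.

26.1 ÷ 0.933 × (9.90 × 10^-2) ÷ 0.0422 ÷ 9195.4 = 0.00713692251083…
Multiplication/division keeps the fewest significant figures: 26.1 → 3 s.f., 0.933 → 3 s.f., 9.90 × 10^-2 → 3 s.f., 0.0422 → 3 s.f., 9195.4 → 5 s.f.; limit is 3.
Rounded to 3 significant figures: 0.00714.

0.00714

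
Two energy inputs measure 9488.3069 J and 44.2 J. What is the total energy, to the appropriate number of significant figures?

9532.5 J

9488.3069 J + 44.2 J = 9532.5069 J.
Addition/subtraction keeps the fewest decimal places: 9488.3069 → 4 decimal places, 44.2 → 1 decimal place; limit is 1.
Rounded to 1 decimal place: 9532.5 J.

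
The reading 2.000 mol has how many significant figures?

4

2.000: trailing zeros after a decimal point are significant.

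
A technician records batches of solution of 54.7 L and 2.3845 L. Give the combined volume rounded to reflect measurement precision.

54.7 L + 2.3845 L = 57.0845 L.
Addition/subtraction keeps the fewest decimal places: 54.7 → 1 decimal place, 2.3845 → 4 decimal places; limit is 1.
Rounded to 1 decimal place: 57.1 L.

57.1 L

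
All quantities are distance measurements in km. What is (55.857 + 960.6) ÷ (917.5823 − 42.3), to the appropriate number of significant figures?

55.857 + 960.6 = 1016.457, limited to 1 d.p. → 5 s.f.; 917.5823 − 42.3 = 875.2823, limited to 1 d.p. → 4 s.f.
Carrying full precision, 1016.457 ÷ 875.2823 = 1.16129047737…; keep min(5, 4) = 4 s.f.
Rounded to 4 significant figures: 1.161.

1.161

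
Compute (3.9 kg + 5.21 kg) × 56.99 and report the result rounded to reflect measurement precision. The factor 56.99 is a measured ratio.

5.2 × 10^2 kg

3.9 kg + 5.21 kg = 9.11 kg; the sum is limited to 1 decimal place (2 s.f.).
Carrying full precision, 9.11 × 56.99 = 519.1789 kg; 56.99 has 4 s.f., so the result keeps min(2, 4) = 2 s.f.
Rounded to 2 significant figures: 5.2 × 10^2 kg.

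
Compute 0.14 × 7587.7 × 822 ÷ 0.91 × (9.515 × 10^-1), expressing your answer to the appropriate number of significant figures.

9.1 × 10^5

0.14 × 7587.7 × 822 ÷ 0.91 × (9.515 × 10^-1) = 913013.932938…
Multiplication/division keeps the fewest significant figures: 0.14 → 2 s.f., 7587.7 → 5 s.f., 822 → 3 s.f., 0.91 → 2 s.f., 9.515 × 10^-1 → 4 s.f.; limit is 2.
Rounded to 2 significant figures: 9.1 × 10^5.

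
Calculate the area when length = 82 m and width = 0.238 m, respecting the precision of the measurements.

2.0 × 10¹ m²

area = 82 m × 0.238 m = 19.516 m².
82 has 2 significant figures; 0.238 has 3.
Division/multiplication keeps the fewest: 2 significant figures.
Rounded: 2.0 × 10¹ m².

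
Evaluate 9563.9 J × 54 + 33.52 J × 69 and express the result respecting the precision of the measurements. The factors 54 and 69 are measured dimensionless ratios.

9563.9 × 54 = 516450.6 → 5.2 × 10^5 J (2 s.f., last digit at the 10^4 place).
33.52 × 69 = 2312.88 → 2.3 × 10^3 J (2 s.f., last digit at the 10^2 place).
Sum: 518763.48 J; keep the coarser place, 10^4.
Result: 5.2 × 10^5 J.

5.2 × 10^5 J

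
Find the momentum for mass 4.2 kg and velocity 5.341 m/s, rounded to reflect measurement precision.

momentum = 4.2 kg × 5.341 m/s = 22.4322 kg·m/s.
4.2 has 2 significant figures; 5.341 has 4.
Division/multiplication keeps the fewest: 2 significant figures.
Rounded: 22 kg·m/s.

22 kg·m/s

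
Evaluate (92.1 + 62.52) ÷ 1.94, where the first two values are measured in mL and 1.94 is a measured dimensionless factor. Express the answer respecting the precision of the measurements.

92.1 mL + 62.52 mL = 154.62 mL; the sum is limited to 1 decimal place (4 s.f.).
Carrying full precision, 154.62 ÷ 1.94 = 79.7010309278… mL; 1.94 has 3 s.f., so the result keeps min(4, 3) = 3 s.f.
Rounded to 3 significant figures: 79.7 mL.

79.7 mL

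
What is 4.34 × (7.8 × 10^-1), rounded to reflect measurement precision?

3.4

4.34 × (7.8 × 10^-1) = 3.3852
Multiplication/division keeps the fewest significant figures: 4.34 → 3 s.f., 7.8 × 10^-1 → 2 s.f.; limit is 2.
Rounded to 2 significant figures: 3.4.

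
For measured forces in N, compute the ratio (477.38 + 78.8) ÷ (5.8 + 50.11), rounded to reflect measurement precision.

9.95

477.38 + 78.8 = 556.18, limited to 1 d.p. → 4 s.f.; 5.8 + 50.11 = 55.91, limited to 1 d.p. → 3 s.f.
Carrying full precision, 556.18 ÷ 55.91 = 9.94777320694…; keep min(4, 3) = 3 s.f.
Rounded to 3 significant figures: 9.95.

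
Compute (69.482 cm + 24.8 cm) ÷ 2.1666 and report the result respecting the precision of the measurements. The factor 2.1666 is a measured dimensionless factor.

69.482 cm + 24.8 cm = 94.282 cm; the sum is limited to 1 decimal place (3 s.f.).
Carrying full precision, 94.282 ÷ 2.1666 = 43.5161081879… cm; 2.1666 has 5 s.f., so the result keeps min(3, 5) = 3 s.f.
Rounded to 3 significant figures: 43.5 cm.

43.5 cm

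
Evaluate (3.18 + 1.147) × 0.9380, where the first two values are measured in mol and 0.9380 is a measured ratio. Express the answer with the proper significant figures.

4.06 mol

3.18 mol + 1.147 mol = 4.327 mol; the sum is limited to 2 decimal places (3 s.f.).
Carrying full precision, 4.327 × 0.9380 = 4.058726 mol; 0.9380 has 4 s.f., so the result keeps min(3, 4) = 3 s.f.
Rounded to 3 significant figures: 4.06 mol.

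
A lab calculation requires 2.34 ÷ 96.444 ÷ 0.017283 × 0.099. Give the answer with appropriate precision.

2.34 ÷ 96.444 ÷ 0.017283 × 0.099 = 0.138981408175…
Multiplication/division keeps the fewest significant figures: 2.34 → 3 s.f., 96.444 → 5 s.f., 0.017283 → 5 s.f., 0.099 → 2 s.f.; limit is 2.
Rounded to 2 significant figures: 0.14.

0.14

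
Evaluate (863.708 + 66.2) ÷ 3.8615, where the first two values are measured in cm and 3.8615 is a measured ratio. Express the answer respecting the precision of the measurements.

240.8 cm

863.708 cm + 66.2 cm = 929.908 cm; the sum is limited to 1 decimal place (4 s.f.).
Carrying full precision, 929.908 ÷ 3.8615 = 240.815227243… cm; 3.8615 has 5 s.f., so the result keeps min(4, 5) = 4 s.f.
Rounded to 4 significant figures: 240.8 cm.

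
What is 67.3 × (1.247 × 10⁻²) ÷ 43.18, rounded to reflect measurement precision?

0.0194

67.3 × (1.247 × 10⁻²) ÷ 43.18 = 0.0194356415007…
Multiplication/division keeps the fewest significant figures: 67.3 → 3 s.f., 1.247 × 10⁻² → 4 s.f., 43.18 → 4 s.f.; limit is 3.
Rounded to 3 significant figures: 0.0194.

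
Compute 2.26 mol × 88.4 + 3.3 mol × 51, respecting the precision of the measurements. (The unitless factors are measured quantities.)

3.7 × 10^2 mol

2.26 × 88.4 = 199.784 → 2.00 × 10^2 mol (3 s.f., last digit at the 10^0 place).
3.3 × 51 = 168.3 → 1.7 × 10^2 mol (2 s.f., last digit at the 10^1 place).
Sum: 368.084 mol; keep the coarser place, 10^1.
Result: 3.7 × 10^2 mol.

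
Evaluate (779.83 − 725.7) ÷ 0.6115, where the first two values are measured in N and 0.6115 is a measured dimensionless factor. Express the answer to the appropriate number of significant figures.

779.83 N − 725.7 N = 54.13 N; the difference is limited to 1 decimal place (3 s.f.).
Carrying full precision, 54.13 ÷ 0.6115 = 88.5200327065… N; 0.6115 has 4 s.f., so the result keeps min(3, 4) = 3 s.f.
Rounded to 3 significant figures: 88.5 N.

88.5 N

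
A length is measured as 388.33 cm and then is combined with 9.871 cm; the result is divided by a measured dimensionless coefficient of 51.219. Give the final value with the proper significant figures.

388.33 cm + 9.871 cm = 398.201 cm; the sum is limited to 2 decimal places (5 s.f.).
Carrying full precision, 398.201 ÷ 51.219 = 7.77447822097… cm; 51.219 has 5 s.f., so the result keeps min(5, 5) = 5 s.f.
Rounded to 5 significant figures: 7.7745 cm.

7.7745 cm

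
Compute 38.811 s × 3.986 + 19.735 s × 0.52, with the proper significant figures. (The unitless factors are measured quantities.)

38.811 × 3.986 = 154.700646 → 154.7 s (4 s.f., last digit at the 10^-1 place).
19.735 × 0.52 = 10.2622 → 10. s (2 s.f., last digit at the 10^0 place).
Sum: 164.962846 s; keep the coarser place, 10^0.
Result: 1.65 × 10^2 s.

1.65 × 10^2 s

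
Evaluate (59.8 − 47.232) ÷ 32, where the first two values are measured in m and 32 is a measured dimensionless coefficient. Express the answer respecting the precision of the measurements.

59.8 m − 47.232 m = 12.568 m; the difference is limited to 1 decimal place (3 s.f.).
Carrying full precision, 12.568 ÷ 32 = 0.39275 m; 32 has 2 s.f., so the result keeps min(3, 2) = 2 s.f.
Rounded to 2 significant figures: 0.39 m.

0.39 m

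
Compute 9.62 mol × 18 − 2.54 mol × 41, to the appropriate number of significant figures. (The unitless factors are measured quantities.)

9.62 × 18 = 173.16 → 1.7 × 10^2 mol (2 s.f., last digit at the 10^1 place).
2.54 × 41 = 104.14 → 1.0 × 10^2 mol (2 s.f., last digit at the 10^1 place).
Difference: 69.02 mol; keep the coarser place, 10^1.
Result: 7 × 10^1 mol.

7 × 10^1 mol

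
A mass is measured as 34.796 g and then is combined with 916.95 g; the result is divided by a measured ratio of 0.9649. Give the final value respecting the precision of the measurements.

34.796 g + 916.95 g = 951.746 g; the sum is limited to 2 decimal places (5 s.f.).
Carrying full precision, 951.746 ÷ 0.9649 = 986.367499223… g; 0.9649 has 4 s.f., so the result keeps min(5, 4) = 4 s.f.
Rounded to 4 significant figures: 986.4 g.

986.4 g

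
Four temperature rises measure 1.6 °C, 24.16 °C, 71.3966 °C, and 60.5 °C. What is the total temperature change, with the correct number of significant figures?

1.6 °C + 24.16 °C + 71.3966 °C + 60.5 °C = 157.6566 °C.
Addition/subtraction keeps the fewest decimal places: 1.6 → 1 decimal place, 24.16 → 2 decimal places, 71.3966 → 4 decimal places, 60.5 → 1 decimal place; limit is 1.
Rounded to 1 decimal place: 1.577 × 10² °C.

1.577 × 10² °C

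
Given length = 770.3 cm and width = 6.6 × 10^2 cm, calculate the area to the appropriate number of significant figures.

5.1 × 10^5 cm²

area = 770.3 cm × 6.6 × 10^2 cm = 508398 cm².
770.3 has 4 significant figures; 6.6 × 10^2 has 2.
Division/multiplication keeps the fewest: 2 significant figures.
Rounded: 5.1 × 10^5 cm².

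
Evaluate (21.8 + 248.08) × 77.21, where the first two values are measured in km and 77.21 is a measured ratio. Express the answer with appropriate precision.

21.8 km + 248.08 km = 269.88 km; the sum is limited to 1 decimal place (4 s.f.).
Carrying full precision, 269.88 × 77.21 = 20837.4348 km; 77.21 has 4 s.f., so the result keeps min(4, 4) = 4 s.f.
Rounded to 4 significant figures: 2.084 × 10⁴ km.

2.084 × 10⁴ km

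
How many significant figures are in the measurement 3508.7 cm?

3508.7: zeros between nonzero digits are significant.

5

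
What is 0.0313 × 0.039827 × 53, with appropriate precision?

0.0313 × 0.039827 × 53 = 0.0660690103
Multiplication/division keeps the fewest significant figures: 0.0313 → 3 s.f., 0.039827 → 5 s.f., 53 → 2 s.f.; limit is 2.
Rounded to 2 significant figures: 0.066.

0.066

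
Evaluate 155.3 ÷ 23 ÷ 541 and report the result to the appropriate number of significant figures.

0.012

155.3 ÷ 23 ÷ 541 = 0.0124809129631…
Multiplication/division keeps the fewest significant figures: 155.3 → 4 s.f., 23 → 2 s.f., 541 → 3 s.f.; limit is 2.
Rounded to 2 significant figures: 0.012.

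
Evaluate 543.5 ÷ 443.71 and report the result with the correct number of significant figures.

543.5 ÷ 443.71 = 1.22489914584…
Multiplication/division keeps the fewest significant figures: 543.5 → 4 s.f., 443.71 → 5 s.f.; limit is 4.
Rounded to 4 significant figures: 1.225.

1.225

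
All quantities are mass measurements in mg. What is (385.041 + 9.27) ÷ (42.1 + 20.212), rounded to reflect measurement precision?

6.33

385.041 + 9.27 = 394.311, limited to 2 d.p. → 5 s.f.; 42.1 + 20.212 = 62.312, limited to 1 d.p. → 3 s.f.
Carrying full precision, 394.311 ÷ 62.312 = 6.32801065605…; keep min(5, 3) = 3 s.f.
Rounded to 3 significant figures: 6.33.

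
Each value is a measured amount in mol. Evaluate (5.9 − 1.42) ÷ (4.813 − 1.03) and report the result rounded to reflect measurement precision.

1.2

5.9 − 1.42 = 4.48, limited to 1 d.p. → 2 s.f.; 4.813 − 1.03 = 3.783, limited to 2 d.p. → 3 s.f.
Carrying full precision, 4.48 ÷ 3.783 = 1.18424530796…; keep min(2, 3) = 2 s.f.
Rounded to 2 significant figures: 1.2.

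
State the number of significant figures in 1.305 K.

4

1.305: zeros between nonzero digits are significant.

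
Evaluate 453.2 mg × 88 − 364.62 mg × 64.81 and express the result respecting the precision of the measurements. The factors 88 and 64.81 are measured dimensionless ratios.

1.6 × 10⁴ mg

453.2 × 88 = 39881.6 → 4.0 × 10⁴ mg (2 s.f., last digit at the 10^3 place).
364.62 × 64.81 = 23631.0222 → 2.363 × 10⁴ mg (4 s.f., last digit at the 10^1 place).
Difference: 16250.5778 mg; keep the coarser place, 10^3.
Result: 1.6 × 10⁴ mg.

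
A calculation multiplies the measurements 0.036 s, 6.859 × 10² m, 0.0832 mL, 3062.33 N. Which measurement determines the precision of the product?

0.036 s → 2 s.f.; 6.859 × 10² m → 4 s.f.; 0.0832 mL → 3 s.f.; 3062.33 N → 6 s.f.
The fewest is 2 significant figures, from 0.036 s.

0.036 s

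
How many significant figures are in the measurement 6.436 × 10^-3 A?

4

6.436 × 10^-3: in scientific notation every digit of the coefficient is significant.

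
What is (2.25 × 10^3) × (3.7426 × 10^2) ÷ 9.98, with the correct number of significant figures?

(2.25 × 10^3) × (3.7426 × 10^2) ÷ 9.98 = 84377.254509…
Multiplication/division keeps the fewest significant figures: 2.25 × 10^3 → 3 s.f., 3.7426 × 10^2 → 5 s.f., 9.98 → 3 s.f.; limit is 3.
Rounded to 3 significant figures: 8.44 × 10^4.

8.44 × 10^4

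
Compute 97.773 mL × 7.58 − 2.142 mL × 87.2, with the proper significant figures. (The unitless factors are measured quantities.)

554 mL

97.773 × 7.58 = 741.11934 → 741 mL (3 s.f., last digit at the 10^0 place).
2.142 × 87.2 = 186.7824 → 187 mL (3 s.f., last digit at the 10^0 place).
Difference: 554.33694 mL; keep the coarser place, 10^0.
Result: 554 mL.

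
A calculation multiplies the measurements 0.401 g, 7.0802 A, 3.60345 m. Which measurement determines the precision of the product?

0.401 g → 3 s.f.; 7.0802 A → 5 s.f.; 3.60345 m → 6 s.f.
The fewest is 3 significant figures, from 0.401 g.

0.401 g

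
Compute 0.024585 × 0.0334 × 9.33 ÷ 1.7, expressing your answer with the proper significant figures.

0.024585 × 0.0334 × 9.33 ÷ 1.7 = 0.00450660404118…
Multiplication/division keeps the fewest significant figures: 0.024585 → 5 s.f., 0.0334 → 3 s.f., 9.33 → 3 s.f., 1.7 → 2 s.f.; limit is 2.
Rounded to 2 significant figures: 0.0045.

0.0045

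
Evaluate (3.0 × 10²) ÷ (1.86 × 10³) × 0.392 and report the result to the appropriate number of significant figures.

(3.0 × 10²) ÷ (1.86 × 10³) × 0.392 = 0.0632258064516…
Multiplication/division keeps the fewest significant figures: 3.0 × 10² → 2 s.f., 1.86 × 10³ → 3 s.f., 0.392 → 3 s.f.; limit is 2.
Rounded to 2 significant figures: 0.063.

0.063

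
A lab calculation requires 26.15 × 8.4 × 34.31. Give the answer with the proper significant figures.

7.5 × 10^3

26.15 × 8.4 × 34.31 = 7536.5346
Multiplication/division keeps the fewest significant figures: 26.15 → 4 s.f., 8.4 → 2 s.f., 34.31 → 4 s.f.; limit is 2.
Rounded to 2 significant figures: 7.5 × 10^3.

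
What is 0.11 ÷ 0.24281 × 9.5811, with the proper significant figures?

0.11 ÷ 0.24281 × 9.5811 = 4.34051727688…
Multiplication/division keeps the fewest significant figures: 0.11 → 2 s.f., 0.24281 → 5 s.f., 9.5811 → 5 s.f.; limit is 2.
Rounded to 2 significant figures: 4.3.

4.3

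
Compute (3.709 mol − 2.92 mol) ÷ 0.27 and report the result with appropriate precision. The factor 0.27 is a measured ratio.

2.9 mol

3.709 mol − 2.92 mol = 0.789 mol; the difference is limited to 2 decimal places (2 s.f.).
Carrying full precision, 0.789 ÷ 0.27 = 2.92222222222… mol; 0.27 has 2 s.f., so the result keeps min(2, 2) = 2 s.f.
Rounded to 2 significant figures: 2.9 mol.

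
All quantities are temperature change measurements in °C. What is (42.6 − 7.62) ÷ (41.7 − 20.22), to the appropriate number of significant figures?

42.6 − 7.62 = 34.98, limited to 1 d.p. → 3 s.f.; 41.7 − 20.22 = 21.48, limited to 1 d.p. → 3 s.f.
Carrying full precision, 34.98 ÷ 21.48 = 1.62849162011…; keep min(3, 3) = 3 s.f.
Rounded to 3 significant figures: 1.63.

1.63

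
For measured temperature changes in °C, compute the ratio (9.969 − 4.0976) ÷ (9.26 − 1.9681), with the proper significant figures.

9.969 − 4.0976 = 5.8714, limited to 3 d.p. → 4 s.f.; 9.26 − 1.9681 = 7.2919, limited to 2 d.p. → 3 s.f.
Carrying full precision, 5.8714 ÷ 7.2919 = 0.805194805195…; keep min(4, 3) = 3 s.f.
Rounded to 3 significant figures: 0.805.

0.805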